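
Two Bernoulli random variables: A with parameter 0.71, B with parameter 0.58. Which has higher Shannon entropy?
B

For binary distributions, entropy is maximized at p=0.5 and decreases as p moves toward 0 or 1.

H(A) = H(0.71) = 0.8687 bits
H(B) = H(0.58) = 0.9815 bits

Distribution B (p=0.58) is closer to uniform (p=0.5), so it has higher entropy.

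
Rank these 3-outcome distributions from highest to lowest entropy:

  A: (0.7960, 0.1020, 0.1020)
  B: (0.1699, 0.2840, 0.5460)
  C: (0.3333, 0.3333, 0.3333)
C > B > A

Key insight: Entropy is maximized by uniform distributions and minimized by concentrated distributions.

- Uniform distributions have maximum entropy log₂(3) = 1.5850 bits
- The more "peaked" or concentrated a distribution, the lower its entropy

Entropies:
  H(A) = 0.9339 bits
  H(B) = 1.4269 bits
  H(C) = 1.5850 bits

Ranking: C > B > A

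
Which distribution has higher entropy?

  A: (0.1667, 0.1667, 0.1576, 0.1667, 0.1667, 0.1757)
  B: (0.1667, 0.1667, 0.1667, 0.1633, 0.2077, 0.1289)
A

Both distributions are close to uniform, making this a harder comparison.

H(A) = 2.5843 bits
H(B) = 2.5715 bits

The distribution closer to uniform has higher entropy.
Answer: A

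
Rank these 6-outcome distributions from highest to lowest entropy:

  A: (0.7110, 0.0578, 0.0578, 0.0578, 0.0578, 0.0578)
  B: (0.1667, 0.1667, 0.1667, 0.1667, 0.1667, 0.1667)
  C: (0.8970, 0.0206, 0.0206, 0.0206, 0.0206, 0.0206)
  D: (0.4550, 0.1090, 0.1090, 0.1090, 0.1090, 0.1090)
B > D > A > C

Key insight: Entropy is maximized by uniform distributions and minimized by concentrated distributions.

Entropies:
  H(A) = 1.5385 bits
  H(B) = 2.5850 bits
  H(C) = 0.7176 bits
  H(D) = 2.2596 bits

Ranking: B > D > A > C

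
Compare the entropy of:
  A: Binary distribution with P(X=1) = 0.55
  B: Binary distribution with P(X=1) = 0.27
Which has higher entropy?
A

For binary distributions, entropy is maximized at p=0.5 and decreases as p moves toward 0 or 1.

H(A) = H(0.55) = 0.9928 bits
H(B) = H(0.27) = 0.8415 bits

Distribution A (p=0.55) is closer to uniform (p=0.5), so it has higher entropy.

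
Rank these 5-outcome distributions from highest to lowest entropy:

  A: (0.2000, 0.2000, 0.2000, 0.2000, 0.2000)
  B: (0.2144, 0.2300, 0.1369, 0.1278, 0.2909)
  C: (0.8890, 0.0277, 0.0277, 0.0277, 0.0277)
A > B > C

Key insight: Entropy is maximized by uniform distributions and minimized by concentrated distributions.

- Uniform distributions have maximum entropy log₂(5) = 2.3219 bits
- The more "peaked" or concentrated a distribution, the lower its entropy

Entropies:
  H(A) = 2.3219 bits
  H(B) = 2.2542 bits
  H(C) = 0.7249 bits

Ranking: A > B > C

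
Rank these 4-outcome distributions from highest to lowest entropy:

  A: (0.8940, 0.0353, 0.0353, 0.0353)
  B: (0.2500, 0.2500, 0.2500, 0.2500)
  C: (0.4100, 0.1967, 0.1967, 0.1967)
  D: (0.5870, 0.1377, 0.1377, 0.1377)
B > C > D > A

Key insight: Entropy is maximized by uniform distributions and minimized by concentrated distributions.

Entropies:
  H(A) = 0.6557 bits
  H(B) = 2.0000 bits
  H(C) = 1.9116 bits
  H(D) = 1.6326 bits

Ranking: B > C > D > A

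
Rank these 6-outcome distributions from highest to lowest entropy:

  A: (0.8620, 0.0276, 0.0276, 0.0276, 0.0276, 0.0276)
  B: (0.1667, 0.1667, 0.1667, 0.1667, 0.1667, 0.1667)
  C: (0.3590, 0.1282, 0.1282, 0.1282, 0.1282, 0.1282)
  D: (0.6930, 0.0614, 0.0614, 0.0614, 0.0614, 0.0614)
B > C > D > A

Key insight: Entropy is maximized by uniform distributions and minimized by concentrated distributions.

Entropies:
  H(A) = 0.8994 bits
  H(B) = 2.5850 bits
  H(C) = 2.4302 bits
  H(D) = 1.6025 bits

Ranking: B > C > D > A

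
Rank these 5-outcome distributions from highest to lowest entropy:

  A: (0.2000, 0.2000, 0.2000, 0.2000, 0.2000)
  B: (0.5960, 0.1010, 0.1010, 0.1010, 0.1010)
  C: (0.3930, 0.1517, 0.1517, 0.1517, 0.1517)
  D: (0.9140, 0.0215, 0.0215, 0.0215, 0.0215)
A > C > B > D

Key insight: Entropy is maximized by uniform distributions and minimized by concentrated distributions.

Entropies:
  H(A) = 2.3219 bits
  H(B) = 1.7812 bits
  H(C) = 2.1807 bits
  H(D) = 0.5950 bits

Ranking: A > C > B > D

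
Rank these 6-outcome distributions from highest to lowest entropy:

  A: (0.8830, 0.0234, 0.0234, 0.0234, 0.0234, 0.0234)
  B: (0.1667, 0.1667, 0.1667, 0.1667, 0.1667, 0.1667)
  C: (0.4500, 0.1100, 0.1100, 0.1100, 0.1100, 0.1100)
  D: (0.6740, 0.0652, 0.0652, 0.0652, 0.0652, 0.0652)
B > C > D > A

Key insight: Entropy is maximized by uniform distributions and minimized by concentrated distributions.

Entropies:
  H(A) = 0.7923 bits
  H(B) = 2.5850 bits
  H(C) = 2.2698 bits
  H(D) = 1.6677 bits

Ranking: B > C > D > A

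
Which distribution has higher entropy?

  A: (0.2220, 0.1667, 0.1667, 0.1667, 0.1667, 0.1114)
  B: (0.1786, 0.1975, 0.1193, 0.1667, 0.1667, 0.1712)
B

Both distributions are close to uniform, making this a harder comparison.

H(A) = 2.5580 bits
H(B) = 2.5696 bits

The distribution closer to uniform has higher entropy.
Answer: B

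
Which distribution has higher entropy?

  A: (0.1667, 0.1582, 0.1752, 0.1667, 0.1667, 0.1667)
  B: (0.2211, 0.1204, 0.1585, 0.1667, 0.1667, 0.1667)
A

Both distributions are close to uniform, making this a harder comparison.

H(A) = 2.5843 bits
H(B) = 2.5628 bits

The distribution closer to uniform has higher entropy.
Answer: A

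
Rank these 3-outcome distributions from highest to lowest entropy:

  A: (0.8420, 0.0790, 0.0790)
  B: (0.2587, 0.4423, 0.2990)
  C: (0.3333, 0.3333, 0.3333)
C > B > A

Key insight: Entropy is maximized by uniform distributions and minimized by concentrated distributions.

- Uniform distributions have maximum entropy log₂(3) = 1.5850 bits
- The more "peaked" or concentrated a distribution, the lower its entropy

Entropies:
  H(A) = 0.7875 bits
  H(B) = 1.5460 bits
  H(C) = 1.5850 bits

Ranking: C > B > A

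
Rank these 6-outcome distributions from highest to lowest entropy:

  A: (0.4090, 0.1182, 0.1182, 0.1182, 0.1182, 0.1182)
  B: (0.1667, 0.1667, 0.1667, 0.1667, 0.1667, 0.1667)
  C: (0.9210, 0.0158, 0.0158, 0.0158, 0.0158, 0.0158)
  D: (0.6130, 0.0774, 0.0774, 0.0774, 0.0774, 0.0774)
B > A > D > C

Key insight: Entropy is maximized by uniform distributions and minimized by concentrated distributions.

Entropies:
  H(A) = 2.3482 bits
  H(B) = 2.5850 bits
  H(C) = 0.5821 bits
  H(D) = 1.8614 bits

Ranking: B > A > D > C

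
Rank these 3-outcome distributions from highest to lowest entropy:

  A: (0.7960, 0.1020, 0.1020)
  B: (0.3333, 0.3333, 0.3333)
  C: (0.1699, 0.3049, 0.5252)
B > C > A

Key insight: Entropy is maximized by uniform distributions and minimized by concentrated distributions.

- Uniform distributions have maximum entropy log₂(3) = 1.5850 bits
- The more "peaked" or concentrated a distribution, the lower its entropy

Entropies:
  H(A) = 0.9339 bits
  H(B) = 1.5850 bits
  H(C) = 1.4448 bits

Ranking: B > C > A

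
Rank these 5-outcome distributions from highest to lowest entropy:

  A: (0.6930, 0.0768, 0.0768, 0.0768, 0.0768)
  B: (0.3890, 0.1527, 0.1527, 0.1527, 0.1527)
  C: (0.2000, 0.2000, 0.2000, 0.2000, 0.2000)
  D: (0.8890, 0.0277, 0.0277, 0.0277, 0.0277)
C > B > A > D

Key insight: Entropy is maximized by uniform distributions and minimized by concentrated distributions.

Entropies:
  H(A) = 1.5037 bits
  H(B) = 2.1862 bits
  H(C) = 2.3219 bits
  H(D) = 0.7249 bits

Ranking: C > B > A > D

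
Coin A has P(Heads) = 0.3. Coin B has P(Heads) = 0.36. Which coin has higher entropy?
B

For binary distributions, entropy is maximized at p=0.5 and decreases as p moves toward 0 or 1.

H(A) = H(0.3) = 0.8813 bits
H(B) = H(0.36) = 0.9427 bits

Distribution B (p=0.36) is closer to uniform (p=0.5), so it has higher entropy.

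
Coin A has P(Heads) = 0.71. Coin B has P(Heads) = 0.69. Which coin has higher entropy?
B

For binary distributions, entropy is maximized at p=0.5 and decreases as p moves toward 0 or 1.

H(A) = H(0.71) = 0.8687 bits
H(B) = H(0.69) = 0.8932 bits

Distribution B (p=0.69) is closer to uniform (p=0.5), so it has higher entropy.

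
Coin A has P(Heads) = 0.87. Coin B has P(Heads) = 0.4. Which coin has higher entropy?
B

For binary distributions, entropy is maximized at p=0.5 and decreases as p moves toward 0 or 1.

H(A) = H(0.87) = 0.5574 bits
H(B) = H(0.4) = 0.9710 bits

Distribution B (p=0.4) is closer to uniform (p=0.5), so it has higher entropy.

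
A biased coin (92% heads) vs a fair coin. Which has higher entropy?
Fair coin

The fair coin is uniform (p=0.5), maximizing binary entropy at 1 bit. The biased coin has H(0.92) ≈ 0.402 bits — its outcome is more predictable, so its entropy is lower.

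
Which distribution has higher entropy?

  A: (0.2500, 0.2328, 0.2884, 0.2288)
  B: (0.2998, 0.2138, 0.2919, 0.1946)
A

Both distributions are close to uniform, making this a harder comparison.

H(A) = 1.9938 bits
H(B) = 1.9749 bits

The distribution closer to uniform has higher entropy.
Answer: A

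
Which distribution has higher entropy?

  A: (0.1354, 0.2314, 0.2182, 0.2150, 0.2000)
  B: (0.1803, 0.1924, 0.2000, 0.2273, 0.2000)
B

Both distributions are close to uniform, making this a harder comparison.

H(A) = 2.2996 bits
H(B) = 2.3177 bits

The distribution closer to uniform has higher entropy.
Answer: B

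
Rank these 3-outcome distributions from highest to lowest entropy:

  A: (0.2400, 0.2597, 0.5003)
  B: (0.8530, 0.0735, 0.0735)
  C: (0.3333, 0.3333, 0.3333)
C > A > B

Key insight: Entropy is maximized by uniform distributions and minimized by concentrated distributions.

- Uniform distributions have maximum entropy log₂(3) = 1.5850 bits
- The more "peaked" or concentrated a distribution, the lower its entropy

Entropies:
  H(A) = 1.4992 bits
  H(B) = 0.7493 bits
  H(C) = 1.5850 bits

Ranking: C > A > B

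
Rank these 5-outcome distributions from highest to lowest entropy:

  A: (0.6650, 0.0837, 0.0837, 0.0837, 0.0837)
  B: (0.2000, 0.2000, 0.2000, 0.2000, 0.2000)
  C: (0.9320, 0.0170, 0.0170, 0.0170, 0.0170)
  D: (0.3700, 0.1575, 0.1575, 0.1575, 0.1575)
B > D > A > C

Key insight: Entropy is maximized by uniform distributions and minimized by concentrated distributions.

Entropies:
  H(A) = 1.5900 bits
  H(B) = 2.3219 bits
  H(C) = 0.4944 bits
  H(D) = 2.2107 bits

Ranking: B > D > A > C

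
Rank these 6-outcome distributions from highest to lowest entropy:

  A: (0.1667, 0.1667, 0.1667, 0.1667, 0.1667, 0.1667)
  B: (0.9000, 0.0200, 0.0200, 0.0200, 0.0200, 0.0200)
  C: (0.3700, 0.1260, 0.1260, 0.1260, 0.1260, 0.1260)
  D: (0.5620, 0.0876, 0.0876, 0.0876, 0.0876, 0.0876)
A > C > D > B

Key insight: Entropy is maximized by uniform distributions and minimized by concentrated distributions.

Entropies:
  H(A) = 2.5850 bits
  H(B) = 0.7012 bits
  H(C) = 2.4135 bits
  H(D) = 2.0059 bits

Ranking: A > C > D > B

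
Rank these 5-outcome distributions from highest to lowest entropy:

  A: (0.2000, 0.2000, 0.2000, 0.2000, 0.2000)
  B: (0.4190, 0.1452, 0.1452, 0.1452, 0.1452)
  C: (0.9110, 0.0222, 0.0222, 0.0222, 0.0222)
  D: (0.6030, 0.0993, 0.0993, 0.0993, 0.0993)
A > B > D > C

Key insight: Entropy is maximized by uniform distributions and minimized by concentrated distributions.

Entropies:
  H(A) = 2.3219 bits
  H(B) = 2.1430 bits
  H(C) = 0.6111 bits
  H(D) = 1.7632 bits

Ranking: A > B > D > C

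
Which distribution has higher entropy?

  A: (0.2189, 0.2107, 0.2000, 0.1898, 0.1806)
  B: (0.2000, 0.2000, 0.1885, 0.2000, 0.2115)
B

Both distributions are close to uniform, making this a harder comparison.

H(A) = 2.3185 bits
H(B) = 2.3210 bits

The distribution closer to uniform has higher entropy.
Answer: B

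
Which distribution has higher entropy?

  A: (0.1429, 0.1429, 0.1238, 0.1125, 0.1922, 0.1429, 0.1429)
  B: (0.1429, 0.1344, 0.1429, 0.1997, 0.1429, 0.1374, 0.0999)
A

Both distributions are close to uniform, making this a harder comparison.

H(A) = 2.7893 bits
H(B) = 2.7819 bits

The distribution closer to uniform has higher entropy.
Answer: A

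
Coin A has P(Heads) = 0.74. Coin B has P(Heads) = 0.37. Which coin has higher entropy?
B

For binary distributions, entropy is maximized at p=0.5 and decreases as p moves toward 0 or 1.

H(A) = H(0.74) = 0.8267 bits
H(B) = H(0.37) = 0.9507 bits

Distribution B (p=0.37) is closer to uniform (p=0.5), so it has higher entropy.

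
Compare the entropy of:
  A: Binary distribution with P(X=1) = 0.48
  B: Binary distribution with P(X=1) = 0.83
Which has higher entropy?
A

For binary distributions, entropy is maximized at p=0.5 and decreases as p moves toward 0 or 1.

H(A) = H(0.48) = 0.9988 bits
H(B) = H(0.83) = 0.6577 bits

Distribution A (p=0.48) is closer to uniform (p=0.5), so it has higher entropy.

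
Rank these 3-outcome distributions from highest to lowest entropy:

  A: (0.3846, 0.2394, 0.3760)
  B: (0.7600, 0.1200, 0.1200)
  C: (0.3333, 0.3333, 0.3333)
C > A > B

Key insight: Entropy is maximized by uniform distributions and minimized by concentrated distributions.

- Uniform distributions have maximum entropy log₂(3) = 1.5850 bits
- The more "peaked" or concentrated a distribution, the lower its entropy

Entropies:
  H(A) = 1.5546 bits
  H(B) = 1.0350 bits
  H(C) = 1.5850 bits

Ranking: C > A > B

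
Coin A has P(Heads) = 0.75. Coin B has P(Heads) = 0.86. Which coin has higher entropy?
A

For binary distributions, entropy is maximized at p=0.5 and decreases as p moves toward 0 or 1.

H(A) = H(0.75) = 0.8113 bits
H(B) = H(0.86) = 0.5842 bits

Distribution A (p=0.75) is closer to uniform (p=0.5), so it has higher entropy.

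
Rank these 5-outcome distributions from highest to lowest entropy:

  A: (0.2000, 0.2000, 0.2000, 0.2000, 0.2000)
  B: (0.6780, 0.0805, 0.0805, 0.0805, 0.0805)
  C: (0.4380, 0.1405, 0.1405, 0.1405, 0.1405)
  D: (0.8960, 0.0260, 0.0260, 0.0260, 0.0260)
A > C > B > D

Key insight: Entropy is maximized by uniform distributions and minimized by concentrated distributions.

Entropies:
  H(A) = 2.3219 bits
  H(B) = 1.5505 bits
  H(C) = 2.1129 bits
  H(D) = 0.6895 bits

Ranking: A > C > B > D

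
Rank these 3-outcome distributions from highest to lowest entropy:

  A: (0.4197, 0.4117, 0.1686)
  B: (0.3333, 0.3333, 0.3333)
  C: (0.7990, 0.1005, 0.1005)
B > A > C

Key insight: Entropy is maximized by uniform distributions and minimized by concentrated distributions.

- Uniform distributions have maximum entropy log₂(3) = 1.5850 bits
- The more "peaked" or concentrated a distribution, the lower its entropy

Entropies:
  H(A) = 1.4858 bits
  H(B) = 1.5850 bits
  H(C) = 0.9249 bits

Ranking: B > A > C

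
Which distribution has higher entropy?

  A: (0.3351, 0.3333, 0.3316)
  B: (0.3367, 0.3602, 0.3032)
A

Both distributions are close to uniform, making this a harder comparison.

H(A) = 1.5849 bits
H(B) = 1.5814 bits

The distribution closer to uniform has higher entropy.
Answer: A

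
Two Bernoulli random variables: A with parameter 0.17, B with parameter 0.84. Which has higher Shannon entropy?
A

For binary distributions, entropy is maximized at p=0.5 and decreases as p moves toward 0 or 1.

H(A) = H(0.17) = 0.6577 bits
H(B) = H(0.84) = 0.6343 bits

Distribution A (p=0.17) is closer to uniform (p=0.5), so it has higher entropy.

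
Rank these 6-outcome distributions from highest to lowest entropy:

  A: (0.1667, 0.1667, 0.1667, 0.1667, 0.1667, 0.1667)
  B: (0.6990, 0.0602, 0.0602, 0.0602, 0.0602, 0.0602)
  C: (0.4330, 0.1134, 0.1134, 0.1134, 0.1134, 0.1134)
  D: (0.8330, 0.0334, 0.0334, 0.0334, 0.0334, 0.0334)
A > C > B > D

Key insight: Entropy is maximized by uniform distributions and minimized by concentrated distributions.

Entropies:
  H(A) = 2.5850 bits
  H(B) = 1.5814 bits
  H(C) = 2.3035 bits
  H(D) = 1.0386 bits

Ranking: A > C > B > D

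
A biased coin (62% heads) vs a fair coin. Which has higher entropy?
Fair coin

The fair coin is uniform (p=0.5), maximizing binary entropy at 1 bit. The biased coin has H(0.62) ≈ 0.958 bits — its outcome is more predictable, so its entropy is lower.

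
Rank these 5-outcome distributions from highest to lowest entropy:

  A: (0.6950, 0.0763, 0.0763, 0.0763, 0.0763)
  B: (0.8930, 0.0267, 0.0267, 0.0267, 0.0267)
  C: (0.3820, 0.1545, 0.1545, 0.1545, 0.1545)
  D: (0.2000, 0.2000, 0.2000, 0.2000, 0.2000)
D > C > A > B

Key insight: Entropy is maximized by uniform distributions and minimized by concentrated distributions.

Entropies:
  H(A) = 1.4973 bits
  H(B) = 0.7048 bits
  H(C) = 2.1954 bits
  H(D) = 2.3219 bits

Ranking: D > C > A > B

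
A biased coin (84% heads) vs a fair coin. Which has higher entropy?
Fair coin

The fair coin is uniform (p=0.5), maximizing binary entropy at 1 bit. The biased coin has H(0.84) ≈ 0.634 bits — its outcome is more predictable, so its entropy is lower.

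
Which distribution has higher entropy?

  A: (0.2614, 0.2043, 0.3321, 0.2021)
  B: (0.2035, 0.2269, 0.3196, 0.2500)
B

Both distributions are close to uniform, making this a harder comparison.

H(A) = 1.9685 bits
H(B) = 1.9789 bits

The distribution closer to uniform has higher entropy.
Answer: B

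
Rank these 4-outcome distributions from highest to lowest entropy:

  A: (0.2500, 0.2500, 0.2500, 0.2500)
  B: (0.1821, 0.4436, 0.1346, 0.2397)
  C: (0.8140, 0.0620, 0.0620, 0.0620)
A > B > C

Key insight: Entropy is maximized by uniform distributions and minimized by concentrated distributions.

- Uniform distributions have maximum entropy log₂(4) = 2.0000 bits
- The more "peaked" or concentrated a distribution, the lower its entropy

Entropies:
  H(A) = 2.0000 bits
  H(B) = 1.8511 bits
  H(C) = 0.9878 bits

Ranking: A > B > C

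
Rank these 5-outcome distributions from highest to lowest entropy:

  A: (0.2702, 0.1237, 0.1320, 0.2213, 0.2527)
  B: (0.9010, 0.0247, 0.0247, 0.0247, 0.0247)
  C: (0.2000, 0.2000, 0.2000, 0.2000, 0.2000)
C > A > B

Key insight: Entropy is maximized by uniform distributions and minimized by concentrated distributions.

- Uniform distributions have maximum entropy log₂(5) = 2.3219 bits
- The more "peaked" or concentrated a distribution, the lower its entropy

Entropies:
  H(A) = 2.2518 bits
  H(B) = 0.6638 bits
  H(C) = 2.3219 bits

Ranking: C > A > B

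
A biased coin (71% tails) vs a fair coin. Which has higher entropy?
Fair coin

The fair coin is uniform (p=0.5), maximizing binary entropy at 1 bit. The biased coin has H(0.71) ≈ 0.869 bits — its outcome is more predictable, so its entropy is lower.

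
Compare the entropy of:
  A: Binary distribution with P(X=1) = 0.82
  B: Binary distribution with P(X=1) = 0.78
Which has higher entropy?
B

For binary distributions, entropy is maximized at p=0.5 and decreases as p moves toward 0 or 1.

H(A) = H(0.82) = 0.6801 bits
H(B) = H(0.78) = 0.7602 bits

Distribution B (p=0.78) is closer to uniform (p=0.5), so it has higher entropy.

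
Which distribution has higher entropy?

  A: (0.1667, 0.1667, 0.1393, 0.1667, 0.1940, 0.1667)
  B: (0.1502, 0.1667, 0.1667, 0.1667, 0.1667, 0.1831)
B

Both distributions are close to uniform, making this a harder comparison.

H(A) = 2.5785 bits
H(B) = 2.5826 bits

The distribution closer to uniform has higher entropy.
Answer: B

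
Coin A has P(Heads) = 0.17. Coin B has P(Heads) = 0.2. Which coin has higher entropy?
B

For binary distributions, entropy is maximized at p=0.5 and decreases as p moves toward 0 or 1.

H(A) = H(0.17) = 0.6577 bits
H(B) = H(0.2) = 0.7219 bits

Distribution B (p=0.2) is closer to uniform (p=0.5), so it has higher entropy.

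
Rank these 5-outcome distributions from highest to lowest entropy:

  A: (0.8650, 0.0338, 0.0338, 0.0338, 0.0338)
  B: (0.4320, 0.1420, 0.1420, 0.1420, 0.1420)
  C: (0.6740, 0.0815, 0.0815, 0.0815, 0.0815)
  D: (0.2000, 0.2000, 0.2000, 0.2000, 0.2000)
D > B > C > A

Key insight: Entropy is maximized by uniform distributions and minimized by concentrated distributions.

Entropies:
  H(A) = 0.8410 bits
  H(B) = 2.1226 bits
  H(C) = 1.5628 bits
  H(D) = 2.3219 bits

Ranking: D > B > C > A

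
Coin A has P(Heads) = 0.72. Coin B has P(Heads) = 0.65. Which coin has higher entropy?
B

For binary distributions, entropy is maximized at p=0.5 and decreases as p moves toward 0 or 1.

H(A) = H(0.72) = 0.8555 bits
H(B) = H(0.65) = 0.9341 bits

Distribution B (p=0.65) is closer to uniform (p=0.5), so it has higher entropy.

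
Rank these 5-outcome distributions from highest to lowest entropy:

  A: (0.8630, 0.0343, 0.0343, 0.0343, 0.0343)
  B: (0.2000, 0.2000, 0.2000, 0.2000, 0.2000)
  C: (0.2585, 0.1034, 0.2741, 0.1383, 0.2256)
B > C > A

Key insight: Entropy is maximized by uniform distributions and minimized by concentrated distributions.

- Uniform distributions have maximum entropy log₂(5) = 2.3219 bits
- The more "peaked" or concentrated a distribution, the lower its entropy

Entropies:
  H(A) = 0.8503 bits
  H(B) = 2.3219 bits
  H(C) = 2.2343 bits

Ranking: B > C > A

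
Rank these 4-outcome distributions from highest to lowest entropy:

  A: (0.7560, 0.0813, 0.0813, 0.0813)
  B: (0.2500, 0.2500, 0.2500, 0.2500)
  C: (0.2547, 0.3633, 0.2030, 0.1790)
B > C > A

Key insight: Entropy is maximized by uniform distributions and minimized by concentrated distributions.

- Uniform distributions have maximum entropy log₂(4) = 2.0000 bits
- The more "peaked" or concentrated a distribution, the lower its entropy

Entropies:
  H(A) = 1.1884 bits
  H(B) = 2.0000 bits
  H(C) = 1.9445 bits

Ranking: B > C > A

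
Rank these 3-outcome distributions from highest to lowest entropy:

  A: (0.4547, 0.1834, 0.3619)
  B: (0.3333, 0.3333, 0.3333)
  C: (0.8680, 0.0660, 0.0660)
B > A > C

Key insight: Entropy is maximized by uniform distributions and minimized by concentrated distributions.

- Uniform distributions have maximum entropy log₂(3) = 1.5850 bits
- The more "peaked" or concentrated a distribution, the lower its entropy

Entropies:
  H(A) = 1.4965 bits
  H(B) = 1.5850 bits
  H(C) = 0.6949 bits

Ranking: B > A > C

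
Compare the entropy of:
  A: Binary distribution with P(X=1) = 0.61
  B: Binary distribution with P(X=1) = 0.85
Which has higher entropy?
A

For binary distributions, entropy is maximized at p=0.5 and decreases as p moves toward 0 or 1.

H(A) = H(0.61) = 0.9648 bits
H(B) = H(0.85) = 0.6098 bits

Distribution A (p=0.61) is closer to uniform (p=0.5), so it has higher entropy.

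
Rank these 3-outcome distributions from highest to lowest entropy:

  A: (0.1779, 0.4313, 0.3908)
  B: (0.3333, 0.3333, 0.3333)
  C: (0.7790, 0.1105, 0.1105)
B > A > C

Key insight: Entropy is maximized by uniform distributions and minimized by concentrated distributions.

- Uniform distributions have maximum entropy log₂(3) = 1.5850 bits
- The more "peaked" or concentrated a distribution, the lower its entropy

Entropies:
  H(A) = 1.4962 bits
  H(B) = 1.5850 bits
  H(C) = 0.9830 bits

Ranking: B > A > C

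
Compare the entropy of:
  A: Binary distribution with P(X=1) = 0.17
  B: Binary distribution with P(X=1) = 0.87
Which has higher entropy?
A

For binary distributions, entropy is maximized at p=0.5 and decreases as p moves toward 0 or 1.

H(A) = H(0.17) = 0.6577 bits
H(B) = H(0.87) = 0.5574 bits

Distribution A (p=0.17) is closer to uniform (p=0.5), so it has higher entropy.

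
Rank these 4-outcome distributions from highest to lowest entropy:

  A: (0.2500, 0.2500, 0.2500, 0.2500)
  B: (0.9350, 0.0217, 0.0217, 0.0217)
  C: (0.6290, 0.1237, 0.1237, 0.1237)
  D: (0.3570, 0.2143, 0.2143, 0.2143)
A > D > C > B

Key insight: Entropy is maximized by uniform distributions and minimized by concentrated distributions.

Entropies:
  H(A) = 2.0000 bits
  H(B) = 0.4500 bits
  H(C) = 1.5395 bits
  H(D) = 1.9593 bits

Ranking: A > D > C > B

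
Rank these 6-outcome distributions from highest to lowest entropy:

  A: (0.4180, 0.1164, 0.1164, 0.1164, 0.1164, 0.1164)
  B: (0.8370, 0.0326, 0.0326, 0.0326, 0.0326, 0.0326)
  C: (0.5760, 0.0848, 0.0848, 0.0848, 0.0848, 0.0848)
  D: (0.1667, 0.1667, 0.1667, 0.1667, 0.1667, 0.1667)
D > A > C > B

Key insight: Entropy is maximized by uniform distributions and minimized by concentrated distributions.

Entropies:
  H(A) = 2.3319 bits
  H(B) = 1.0199 bits
  H(C) = 1.9678 bits
  H(D) = 2.5850 bits

Ranking: D > A > C > B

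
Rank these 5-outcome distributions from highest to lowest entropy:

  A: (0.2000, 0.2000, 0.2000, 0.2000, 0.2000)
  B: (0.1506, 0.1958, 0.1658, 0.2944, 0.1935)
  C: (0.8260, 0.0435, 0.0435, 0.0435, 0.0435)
A > B > C

Key insight: Entropy is maximized by uniform distributions and minimized by concentrated distributions.

- Uniform distributions have maximum entropy log₂(5) = 2.3219 bits
- The more "peaked" or concentrated a distribution, the lower its entropy

Entropies:
  H(A) = 2.3219 bits
  H(B) = 2.2796 bits
  H(C) = 1.0148 bits

Ranking: A > B > C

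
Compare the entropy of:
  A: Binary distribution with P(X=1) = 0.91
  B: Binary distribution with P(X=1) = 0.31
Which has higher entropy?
B

For binary distributions, entropy is maximized at p=0.5 and decreases as p moves toward 0 or 1.

H(A) = H(0.91) = 0.4365 bits
H(B) = H(0.31) = 0.8932 bits

Distribution B (p=0.31) is closer to uniform (p=0.5), so it has higher entropy.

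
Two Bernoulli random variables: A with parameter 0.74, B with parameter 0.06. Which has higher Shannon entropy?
A

For binary distributions, entropy is maximized at p=0.5 and decreases as p moves toward 0 or 1.

H(A) = H(0.74) = 0.8267 bits
H(B) = H(0.06) = 0.3274 bits

Distribution A (p=0.74) is closer to uniform (p=0.5), so it has higher entropy.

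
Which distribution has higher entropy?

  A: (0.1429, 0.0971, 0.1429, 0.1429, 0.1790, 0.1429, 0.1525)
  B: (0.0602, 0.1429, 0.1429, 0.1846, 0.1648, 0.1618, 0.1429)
A

Both distributions are close to uniform, making this a harder comparison.

H(A) = 2.7889 bits
H(B) = 2.7511 bits

The distribution closer to uniform has higher entropy.
Answer: A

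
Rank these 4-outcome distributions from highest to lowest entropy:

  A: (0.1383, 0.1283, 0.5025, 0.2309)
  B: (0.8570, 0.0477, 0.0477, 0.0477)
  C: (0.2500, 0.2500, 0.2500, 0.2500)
C > A > B

Key insight: Entropy is maximized by uniform distributions and minimized by concentrated distributions.

- Uniform distributions have maximum entropy log₂(4) = 2.0000 bits
- The more "peaked" or concentrated a distribution, the lower its entropy

Entropies:
  H(A) = 1.7619 bits
  H(B) = 0.8187 bits
  H(C) = 2.0000 bits

Ranking: C > A > B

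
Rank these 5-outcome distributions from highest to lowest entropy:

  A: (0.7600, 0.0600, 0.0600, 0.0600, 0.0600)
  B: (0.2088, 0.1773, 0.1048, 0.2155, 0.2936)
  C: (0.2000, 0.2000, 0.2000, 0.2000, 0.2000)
C > B > A

Key insight: Entropy is maximized by uniform distributions and minimized by concentrated distributions.

- Uniform distributions have maximum entropy log₂(5) = 2.3219 bits
- The more "peaked" or concentrated a distribution, the lower its entropy

Entropies:
  H(A) = 1.2750 bits
  H(B) = 2.2517 bits
  H(C) = 2.3219 bits

Ranking: C > B > A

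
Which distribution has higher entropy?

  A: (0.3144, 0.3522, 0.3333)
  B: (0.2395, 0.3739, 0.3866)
A

Both distributions are close to uniform, making this a harder comparison.

H(A) = 1.5834 bits
H(B) = 1.5545 bits

The distribution closer to uniform has higher entropy.
Answer: A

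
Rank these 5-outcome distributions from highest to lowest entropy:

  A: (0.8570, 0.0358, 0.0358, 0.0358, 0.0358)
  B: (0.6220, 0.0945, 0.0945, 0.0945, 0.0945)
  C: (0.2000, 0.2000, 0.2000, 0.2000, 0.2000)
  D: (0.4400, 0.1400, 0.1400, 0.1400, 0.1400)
C > D > B > A

Key insight: Entropy is maximized by uniform distributions and minimized by concentrated distributions.

Entropies:
  H(A) = 0.8780 bits
  H(B) = 1.7126 bits
  H(C) = 2.3219 bits
  H(D) = 2.1096 bits

Ranking: C > D > B > A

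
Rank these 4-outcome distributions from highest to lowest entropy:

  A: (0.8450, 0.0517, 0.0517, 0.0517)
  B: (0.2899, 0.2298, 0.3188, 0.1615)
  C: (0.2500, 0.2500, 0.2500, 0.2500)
C > B > A

Key insight: Entropy is maximized by uniform distributions and minimized by concentrated distributions.

- Uniform distributions have maximum entropy log₂(4) = 2.0000 bits
- The more "peaked" or concentrated a distribution, the lower its entropy

Entropies:
  H(A) = 0.8679 bits
  H(B) = 1.9560 bits
  H(C) = 2.0000 bits

Ranking: C > B > A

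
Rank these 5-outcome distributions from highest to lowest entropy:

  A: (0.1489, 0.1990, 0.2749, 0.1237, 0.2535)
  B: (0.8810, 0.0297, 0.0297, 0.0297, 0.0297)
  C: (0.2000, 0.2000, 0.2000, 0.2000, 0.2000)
C > A > B

Key insight: Entropy is maximized by uniform distributions and minimized by concentrated distributions.

- Uniform distributions have maximum entropy log₂(5) = 2.3219 bits
- The more "peaked" or concentrated a distribution, the lower its entropy

Entropies:
  H(A) = 2.2596 bits
  H(B) = 0.7645 bits
  H(C) = 2.3219 bits

Ranking: C > A > B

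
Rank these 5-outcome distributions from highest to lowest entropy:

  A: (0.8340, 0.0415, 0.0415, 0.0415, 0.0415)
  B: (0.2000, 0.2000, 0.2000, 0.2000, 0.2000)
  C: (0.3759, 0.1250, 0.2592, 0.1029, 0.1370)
B > C > A

Key insight: Entropy is maximized by uniform distributions and minimized by concentrated distributions.

- Uniform distributions have maximum entropy log₂(5) = 2.3219 bits
- The more "peaked" or concentrated a distribution, the lower its entropy

Entropies:
  H(A) = 0.9805 bits
  H(B) = 2.3219 bits
  H(C) = 2.1410 bits

Ranking: B > C > A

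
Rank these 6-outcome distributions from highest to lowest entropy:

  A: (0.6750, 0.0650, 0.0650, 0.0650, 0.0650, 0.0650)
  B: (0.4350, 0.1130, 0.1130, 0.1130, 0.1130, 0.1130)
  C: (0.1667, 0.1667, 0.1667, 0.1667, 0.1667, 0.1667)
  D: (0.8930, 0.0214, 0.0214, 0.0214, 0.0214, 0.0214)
C > B > A > D

Key insight: Entropy is maximized by uniform distributions and minimized by concentrated distributions.

Entropies:
  H(A) = 1.6644 bits
  H(B) = 2.2997 bits
  H(C) = 2.5850 bits
  H(D) = 0.7392 bits

Ranking: C > B > A > D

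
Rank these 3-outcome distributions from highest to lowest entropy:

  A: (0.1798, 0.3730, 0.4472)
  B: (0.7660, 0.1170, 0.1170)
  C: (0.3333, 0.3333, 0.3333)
C > A > B

Key insight: Entropy is maximized by uniform distributions and minimized by concentrated distributions.

- Uniform distributions have maximum entropy log₂(3) = 1.5850 bits
- The more "peaked" or concentrated a distribution, the lower its entropy

Entropies:
  H(A) = 1.4950 bits
  H(B) = 1.0189 bits
  H(C) = 1.5850 bits

Ranking: C > A > B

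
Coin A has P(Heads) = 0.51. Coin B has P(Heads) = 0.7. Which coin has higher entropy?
A

For binary distributions, entropy is maximized at p=0.5 and decreases as p moves toward 0 or 1.

H(A) = H(0.51) = 0.9997 bits
H(B) = H(0.7) = 0.8813 bits

Distribution A (p=0.51) is closer to uniform (p=0.5), so it has higher entropy.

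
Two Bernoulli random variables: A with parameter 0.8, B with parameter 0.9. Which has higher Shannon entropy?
A

For binary distributions, entropy is maximized at p=0.5 and decreases as p moves toward 0 or 1.

H(A) = H(0.8) = 0.7219 bits
H(B) = H(0.9) = 0.4690 bits

Distribution A (p=0.8) is closer to uniform (p=0.5), so it has higher entropy.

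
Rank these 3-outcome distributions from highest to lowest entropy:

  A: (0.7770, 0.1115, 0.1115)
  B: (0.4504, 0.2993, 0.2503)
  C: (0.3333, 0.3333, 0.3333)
C > B > A

Key insight: Entropy is maximized by uniform distributions and minimized by concentrated distributions.

- Uniform distributions have maximum entropy log₂(3) = 1.5850 bits
- The more "peaked" or concentrated a distribution, the lower its entropy

Entropies:
  H(A) = 0.9886 bits
  H(B) = 1.5393 bits
  H(C) = 1.5850 bits

Ranking: C > B > A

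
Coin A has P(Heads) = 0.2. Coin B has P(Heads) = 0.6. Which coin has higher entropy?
B

For binary distributions, entropy is maximized at p=0.5 and decreases as p moves toward 0 or 1.

H(A) = H(0.2) = 0.7219 bits
H(B) = H(0.6) = 0.9710 bits

Distribution B (p=0.6) is closer to uniform (p=0.5), so it has higher entropy.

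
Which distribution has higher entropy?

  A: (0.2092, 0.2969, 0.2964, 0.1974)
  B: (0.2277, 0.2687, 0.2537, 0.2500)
B

Both distributions are close to uniform, making this a harder comparison.

H(A) = 1.9745 bits
H(B) = 1.9975 bits

The distribution closer to uniform has higher entropy.
Answer: B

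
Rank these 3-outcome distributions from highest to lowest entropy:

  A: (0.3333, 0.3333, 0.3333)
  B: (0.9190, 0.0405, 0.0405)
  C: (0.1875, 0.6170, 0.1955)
A > C > B

Key insight: Entropy is maximized by uniform distributions and minimized by concentrated distributions.

- Uniform distributions have maximum entropy log₂(3) = 1.5850 bits
- The more "peaked" or concentrated a distribution, the lower its entropy

Entropies:
  H(A) = 1.5850 bits
  H(B) = 0.4867 bits
  H(C) = 1.3430 bits

Ranking: A > C > B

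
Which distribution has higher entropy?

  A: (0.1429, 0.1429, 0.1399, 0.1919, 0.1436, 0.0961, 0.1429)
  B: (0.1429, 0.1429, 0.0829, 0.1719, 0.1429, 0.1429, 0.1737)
A

Both distributions are close to uniform, making this a harder comparison.

H(A) = 2.7839 bits
H(B) = 2.7775 bits

The distribution closer to uniform has higher entropy.
Answer: A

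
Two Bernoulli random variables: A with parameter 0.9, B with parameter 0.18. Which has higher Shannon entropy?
B

For binary distributions, entropy is maximized at p=0.5 and decreases as p moves toward 0 or 1.

H(A) = H(0.9) = 0.4690 bits
H(B) = H(0.18) = 0.6801 bits

Distribution B (p=0.18) is closer to uniform (p=0.5), so it has higher entropy.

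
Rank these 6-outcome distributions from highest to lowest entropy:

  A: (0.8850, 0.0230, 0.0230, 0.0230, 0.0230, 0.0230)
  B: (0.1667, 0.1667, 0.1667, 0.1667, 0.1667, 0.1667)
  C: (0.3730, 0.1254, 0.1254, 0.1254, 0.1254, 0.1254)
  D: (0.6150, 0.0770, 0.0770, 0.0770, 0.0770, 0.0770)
B > C > D > A

Key insight: Entropy is maximized by uniform distributions and minimized by concentrated distributions.

Entropies:
  H(A) = 0.7818 bits
  H(B) = 2.5850 bits
  H(C) = 2.4088 bits
  H(D) = 1.8554 bits

Ranking: B > C > D > A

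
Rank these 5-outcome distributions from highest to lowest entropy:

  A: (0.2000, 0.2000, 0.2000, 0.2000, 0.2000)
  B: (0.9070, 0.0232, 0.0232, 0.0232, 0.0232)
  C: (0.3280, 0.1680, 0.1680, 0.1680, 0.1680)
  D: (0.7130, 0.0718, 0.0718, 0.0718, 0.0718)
A > C > D > B

Key insight: Entropy is maximized by uniform distributions and minimized by concentrated distributions.

Entropies:
  H(A) = 2.3219 bits
  H(B) = 0.6324 bits
  H(C) = 2.2569 bits
  H(D) = 1.4388 bits

Ranking: A > C > D > B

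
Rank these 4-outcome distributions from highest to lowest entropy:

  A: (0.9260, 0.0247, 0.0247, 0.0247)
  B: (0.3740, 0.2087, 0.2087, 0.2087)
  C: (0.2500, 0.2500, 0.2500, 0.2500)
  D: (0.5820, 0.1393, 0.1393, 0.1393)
C > B > D > A

Key insight: Entropy is maximized by uniform distributions and minimized by concentrated distributions.

Entropies:
  H(A) = 0.4980 bits
  H(B) = 1.9459 bits
  H(C) = 2.0000 bits
  H(D) = 1.6430 bits

Ranking: C > B > D > A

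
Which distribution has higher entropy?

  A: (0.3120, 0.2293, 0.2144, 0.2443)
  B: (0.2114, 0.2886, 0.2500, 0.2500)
B

Both distributions are close to uniform, making this a harder comparison.

H(A) = 1.9845 bits
H(B) = 1.9914 bits

The distribution closer to uniform has higher entropy.
Answer: B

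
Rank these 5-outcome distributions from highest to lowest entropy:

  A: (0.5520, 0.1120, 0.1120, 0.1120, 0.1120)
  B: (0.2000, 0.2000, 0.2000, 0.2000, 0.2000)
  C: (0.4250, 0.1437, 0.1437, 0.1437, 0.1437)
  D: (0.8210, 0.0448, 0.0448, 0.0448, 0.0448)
B > C > A > D

Key insight: Entropy is maximized by uniform distributions and minimized by concentrated distributions.

Entropies:
  H(A) = 1.8882 bits
  H(B) = 2.3219 bits
  H(C) = 2.1337 bits
  H(D) = 1.0359 bits

Ranking: B > C > A > D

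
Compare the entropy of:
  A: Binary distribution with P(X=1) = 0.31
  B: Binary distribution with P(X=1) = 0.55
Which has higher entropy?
B

For binary distributions, entropy is maximized at p=0.5 and decreases as p moves toward 0 or 1.

H(A) = H(0.31) = 0.8932 bits
H(B) = H(0.55) = 0.9928 bits

Distribution B (p=0.55) is closer to uniform (p=0.5), so it has higher entropy.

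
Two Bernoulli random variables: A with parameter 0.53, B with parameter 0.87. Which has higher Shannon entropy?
A

For binary distributions, entropy is maximized at p=0.5 and decreases as p moves toward 0 or 1.

H(A) = H(0.53) = 0.9974 bits
H(B) = H(0.87) = 0.5574 bits

Distribution A (p=0.53) is closer to uniform (p=0.5), so it has higher entropy.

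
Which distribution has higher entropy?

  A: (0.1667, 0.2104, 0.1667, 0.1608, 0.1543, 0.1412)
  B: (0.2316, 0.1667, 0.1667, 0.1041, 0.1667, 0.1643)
A

Both distributions are close to uniform, making this a harder comparison.

H(A) = 2.5735 bits
H(B) = 2.5492 bits

The distribution closer to uniform has higher entropy.
Answer: A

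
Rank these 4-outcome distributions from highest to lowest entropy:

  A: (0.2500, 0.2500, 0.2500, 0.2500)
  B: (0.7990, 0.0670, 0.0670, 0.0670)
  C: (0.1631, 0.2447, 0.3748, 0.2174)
A > C > B

Key insight: Entropy is maximized by uniform distributions and minimized by concentrated distributions.

- Uniform distributions have maximum entropy log₂(4) = 2.0000 bits
- The more "peaked" or concentrated a distribution, the lower its entropy

Entropies:
  H(A) = 2.0000 bits
  H(B) = 1.0425 bits
  H(C) = 1.9330 bits

Ranking: A > C > B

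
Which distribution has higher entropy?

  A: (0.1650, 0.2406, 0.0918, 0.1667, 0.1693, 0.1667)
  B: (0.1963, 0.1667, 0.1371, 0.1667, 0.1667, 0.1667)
B

Both distributions are close to uniform, making this a harder comparison.

H(A) = 2.5351 bits
H(B) = 2.5773 bits

The distribution closer to uniform has higher entropy.
Answer: B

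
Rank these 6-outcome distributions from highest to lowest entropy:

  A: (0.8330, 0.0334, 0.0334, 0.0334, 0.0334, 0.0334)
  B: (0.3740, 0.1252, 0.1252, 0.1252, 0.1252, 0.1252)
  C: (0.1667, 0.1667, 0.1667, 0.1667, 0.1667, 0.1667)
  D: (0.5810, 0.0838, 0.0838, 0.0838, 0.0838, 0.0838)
C > B > D > A

Key insight: Entropy is maximized by uniform distributions and minimized by concentrated distributions.

Entropies:
  H(A) = 1.0386 bits
  H(B) = 2.4072 bits
  H(C) = 2.5850 bits
  H(D) = 1.9539 bits

Ranking: C > B > D > A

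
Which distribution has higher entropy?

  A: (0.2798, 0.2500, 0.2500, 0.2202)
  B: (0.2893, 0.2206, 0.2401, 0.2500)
A

Both distributions are close to uniform, making this a harder comparison.

H(A) = 1.9949 bits
H(B) = 1.9929 bits

The distribution closer to uniform has higher entropy.
Answer: A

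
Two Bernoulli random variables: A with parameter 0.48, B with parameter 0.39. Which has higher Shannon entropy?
A

For binary distributions, entropy is maximized at p=0.5 and decreases as p moves toward 0 or 1.

H(A) = H(0.48) = 0.9988 bits
H(B) = H(0.39) = 0.9648 bits

Distribution A (p=0.48) is closer to uniform (p=0.5), so it has higher entropy.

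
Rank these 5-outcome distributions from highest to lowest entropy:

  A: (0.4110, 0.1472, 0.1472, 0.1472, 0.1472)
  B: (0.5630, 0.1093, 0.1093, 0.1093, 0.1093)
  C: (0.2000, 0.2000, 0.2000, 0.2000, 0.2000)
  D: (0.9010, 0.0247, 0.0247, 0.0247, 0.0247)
C > A > B > D

Key insight: Entropy is maximized by uniform distributions and minimized by concentrated distributions.

Entropies:
  H(A) = 2.1550 bits
  H(B) = 1.8625 bits
  H(C) = 2.3219 bits
  H(D) = 0.6638 bits

Ranking: C > A > B > D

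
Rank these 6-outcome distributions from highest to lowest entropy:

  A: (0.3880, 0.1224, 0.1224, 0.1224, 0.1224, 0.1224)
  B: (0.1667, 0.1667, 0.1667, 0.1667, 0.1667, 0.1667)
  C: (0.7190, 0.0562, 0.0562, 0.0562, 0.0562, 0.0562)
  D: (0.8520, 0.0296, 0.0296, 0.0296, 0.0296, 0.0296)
B > A > C > D

Key insight: Entropy is maximized by uniform distributions and minimized by concentrated distributions.

Entropies:
  H(A) = 2.3845 bits
  H(B) = 2.5850 bits
  H(C) = 1.5093 bits
  H(D) = 0.9485 bits

Ranking: B > A > C > D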